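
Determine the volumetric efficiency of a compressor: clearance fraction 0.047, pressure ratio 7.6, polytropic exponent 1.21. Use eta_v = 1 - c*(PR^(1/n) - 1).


PR^(1/n) = 7.6^(1/1.21) = 5.3449681
eta_v = 1 - 0.047 * (5.3449681 - 1)
eta_v = 0.7958

0.7958


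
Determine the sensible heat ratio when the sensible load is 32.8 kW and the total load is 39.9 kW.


SHR = Q_sensible / Q_total
SHR = 32.8 / 39.9
SHR = 0.822

0.822


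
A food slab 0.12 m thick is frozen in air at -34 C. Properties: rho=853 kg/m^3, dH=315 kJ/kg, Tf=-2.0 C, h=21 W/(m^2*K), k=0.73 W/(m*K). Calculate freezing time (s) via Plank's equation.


dT = -2.0 - (-34) = 32.0 K
term1 = a/(2h) = 0.12/(2*21) = 0.002857142857
term2 = a^2/(8k) = 0.12^2/(8*0.73) = 0.002465753425
t = rho*dH*1000/dT * (term1 + term2)
t = 853*315*1000/32.0 * (0.002857142857 + 0.002465753425)
t = 44695 s

44695


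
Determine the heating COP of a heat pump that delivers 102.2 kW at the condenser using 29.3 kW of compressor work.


COP_hp = Q_cond / W
COP_hp = 102.2 / 29.3
COP_hp = 3.488

3.488


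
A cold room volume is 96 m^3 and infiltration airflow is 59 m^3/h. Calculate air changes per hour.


ACH = flow / volume
ACH = 59 / 96
ACH = 0.615

0.615


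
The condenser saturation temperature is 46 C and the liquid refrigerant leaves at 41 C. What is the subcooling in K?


Subcooling = T_cond - T_liquid
Subcooling = 46 - 41
Subcooling = 5 K

5


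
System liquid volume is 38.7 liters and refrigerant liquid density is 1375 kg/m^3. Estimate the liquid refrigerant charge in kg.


Charge = V * rho / 1000
Charge = 38.7 * 1375 / 1000
Charge = 53.21 kg

53.21


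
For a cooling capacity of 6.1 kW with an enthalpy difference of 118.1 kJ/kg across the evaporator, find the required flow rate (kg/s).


m_dot = Q / dh
m_dot = 6.1 / 118.1
m_dot = 0.0517 kg/s

0.0517


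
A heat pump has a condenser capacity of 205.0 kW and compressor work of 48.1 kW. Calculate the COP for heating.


COP_hp = Q_cond / W
COP_hp = 205.0 / 48.1
COP_hp = 4.262

4.262


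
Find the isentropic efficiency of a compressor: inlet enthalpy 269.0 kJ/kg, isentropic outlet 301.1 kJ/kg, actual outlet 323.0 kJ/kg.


dh_ideal = 301.1 - 269.0 = 32.1 kJ/kg
dh_actual = 323.0 - 269.0 = 54.0 kJ/kg
eta_s = dh_ideal / dh_actual = 32.1 / 54.0
eta_s = 0.5944

0.5944


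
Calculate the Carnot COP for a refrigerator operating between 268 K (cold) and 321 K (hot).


dT = 321 - 268 = 53 K
COP_carnot = T_cold / dT = 268 / 53
COP_carnot = 5.057

5.057


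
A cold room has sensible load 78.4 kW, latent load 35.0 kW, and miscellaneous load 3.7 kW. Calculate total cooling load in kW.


Q_total = Q_s + Q_l + Q_misc
Q_total = 78.4 + 35.0 + 3.7
Q_total = 117.1 kW

117.1


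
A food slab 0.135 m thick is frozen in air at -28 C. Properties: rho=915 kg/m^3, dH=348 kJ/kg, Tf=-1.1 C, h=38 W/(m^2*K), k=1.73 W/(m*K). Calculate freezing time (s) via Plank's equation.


dT = -1.1 - (-28) = 26.9 K
term1 = a/(2h) = 0.135/(2*38) = 0.001776315789
term2 = a^2/(8k) = 0.135^2/(8*1.73) = 0.00131683526
t = rho*dH*1000/dT * (term1 + term2)
t = 915*348*1000/26.9 * (0.001776315789 + 0.00131683526)
t = 36614 s

36614


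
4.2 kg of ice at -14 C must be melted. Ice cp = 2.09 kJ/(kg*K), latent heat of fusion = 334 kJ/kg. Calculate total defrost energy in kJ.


Sensible heat = cp * dT = 2.09 * 14 = 29.26 kJ/kg
Total per kg = 29.26 + 334 = 363.26 kJ/kg
Q = m * total = 4.2 * 363.26
Q = 1525.7 kJ

1525.7


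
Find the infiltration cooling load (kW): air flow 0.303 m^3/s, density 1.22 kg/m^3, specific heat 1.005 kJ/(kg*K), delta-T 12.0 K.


Q = V_dot * rho * cp * dT
Q = 0.303 * 1.22 * 1.005 * 12.0
Q = 4.458 kW

4.458


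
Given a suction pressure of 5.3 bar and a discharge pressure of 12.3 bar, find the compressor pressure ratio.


PR = P_high / P_low
PR = 12.3 / 5.3
PR = 2.321

2.321


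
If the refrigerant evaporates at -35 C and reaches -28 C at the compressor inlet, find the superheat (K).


Superheat = T_suction - T_evap
Superheat = -28 - (-35)
Superheat = 7 K

7


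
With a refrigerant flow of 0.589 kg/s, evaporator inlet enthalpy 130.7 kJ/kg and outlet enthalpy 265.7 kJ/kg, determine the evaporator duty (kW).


dh = 265.7 - 130.7 = 135.0 kJ/kg
Q_evap = m_dot * dh = 0.589 * 135.0
Q_evap = 79.52 kW

79.52


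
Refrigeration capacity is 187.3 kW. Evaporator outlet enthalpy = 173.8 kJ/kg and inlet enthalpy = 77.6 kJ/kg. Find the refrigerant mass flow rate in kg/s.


dh = 173.8 - 77.6 = 96.2 kJ/kg
m_dot = Q / dh = 187.3 / 96.2 = 1.947 kg/s

1.947


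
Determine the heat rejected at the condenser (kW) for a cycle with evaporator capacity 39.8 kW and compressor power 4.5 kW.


Q_cond = Q_evap + W
Q_cond = 39.8 + 4.5
Q_cond = 44.3 kW

44.3


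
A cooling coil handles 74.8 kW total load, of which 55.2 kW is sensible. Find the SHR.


SHR = Q_sensible / Q_total
SHR = 55.2 / 74.8
SHR = 0.738

0.738


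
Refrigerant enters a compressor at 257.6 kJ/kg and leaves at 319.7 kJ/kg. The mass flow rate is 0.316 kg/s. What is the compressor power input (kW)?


dh = 319.7 - 257.6 = 62.1 kJ/kg
W = m_dot * dh = 0.316 * 62.1 = 19.62 kW

19.62


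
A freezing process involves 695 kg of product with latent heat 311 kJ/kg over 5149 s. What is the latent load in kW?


Q_lat = m * h_fg / t
Q_lat = 695 * 311 / 5149
Q_lat = 41.98 kW

41.98


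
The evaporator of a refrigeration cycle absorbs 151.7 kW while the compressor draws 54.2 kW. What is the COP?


COP = Q_evap / W
COP = 151.7 / 54.2
COP = 2.799

2.799


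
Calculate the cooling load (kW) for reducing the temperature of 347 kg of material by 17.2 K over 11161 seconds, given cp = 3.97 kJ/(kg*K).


Q = m * cp * dT / t
Q = 347 * 3.97 * 17.2 / 11161
Q = 2.123 kW

2.123


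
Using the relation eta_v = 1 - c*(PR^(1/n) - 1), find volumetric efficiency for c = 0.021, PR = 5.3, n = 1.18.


PR^(1/n) = 5.3^(1/1.18) = 4.10953903
eta_v = 1 - 0.021 * (4.10953903 - 1)
eta_v = 0.9347

0.9347


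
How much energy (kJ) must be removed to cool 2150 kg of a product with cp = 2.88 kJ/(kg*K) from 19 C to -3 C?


dT = 19 - (-3) = 22 K
Q = m * cp * dT = 2150 * 2.88 * 22
Q = 136224 kJ

136224


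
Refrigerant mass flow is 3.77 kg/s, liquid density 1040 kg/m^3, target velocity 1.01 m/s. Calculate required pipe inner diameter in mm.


A = m_dot / (rho * v) = 3.77 / (1040 * 1.01) = 0.003589108911 m^2
d = sqrt(4*A/pi) * 1000
d = 67.6 mm

67.6


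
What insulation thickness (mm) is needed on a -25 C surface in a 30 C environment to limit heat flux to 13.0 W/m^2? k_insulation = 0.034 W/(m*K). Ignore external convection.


dT = 30 - (-25) = 55 K
thickness = k * dT / q_max * 1000
thickness = 0.034 * 55 / 13.0 * 1000
thickness = 143.8 mm

143.8


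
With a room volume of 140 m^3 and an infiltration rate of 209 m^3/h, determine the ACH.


ACH = flow / volume
ACH = 209 / 140
ACH = 1.493

1.493


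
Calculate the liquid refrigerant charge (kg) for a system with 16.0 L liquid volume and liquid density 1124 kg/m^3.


Charge = V * rho / 1000
Charge = 16.0 * 1124 / 1000
Charge = 17.98 kg

17.98


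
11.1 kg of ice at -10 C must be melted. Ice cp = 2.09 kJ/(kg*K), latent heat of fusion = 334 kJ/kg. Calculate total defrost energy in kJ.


Sensible heat = cp * dT = 2.09 * 10 = 20.9 kJ/kg
Total per kg = 20.9 + 334 = 354.9 kJ/kg
Q = m * total = 11.1 * 354.9
Q = 3939.4 kJ

3939.4


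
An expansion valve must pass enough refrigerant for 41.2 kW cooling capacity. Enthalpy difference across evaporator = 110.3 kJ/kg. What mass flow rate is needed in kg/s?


m_dot = Q / dh
m_dot = 41.2 / 110.3
m_dot = 0.3735 kg/s

0.3735


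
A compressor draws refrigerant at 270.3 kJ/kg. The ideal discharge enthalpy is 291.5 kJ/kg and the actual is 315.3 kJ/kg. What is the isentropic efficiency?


dh_ideal = 291.5 - 270.3 = 21.2 kJ/kg
dh_actual = 315.3 - 270.3 = 45.0 kJ/kg
eta_s = dh_ideal / dh_actual = 21.2 / 45.0
eta_s = 0.4711

0.4711


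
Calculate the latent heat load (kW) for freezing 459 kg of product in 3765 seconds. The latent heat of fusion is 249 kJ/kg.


Q_lat = m * h_fg / t
Q_lat = 459 * 249 / 3765
Q_lat = 30.36 kW

30.36


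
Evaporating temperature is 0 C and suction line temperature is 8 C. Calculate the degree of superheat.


Superheat = T_suction - T_evap
Superheat = 8 - (0)
Superheat = 8 K

8


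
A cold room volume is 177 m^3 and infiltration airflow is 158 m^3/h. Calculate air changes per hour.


ACH = flow / volume
ACH = 158 / 177
ACH = 0.893

0.893


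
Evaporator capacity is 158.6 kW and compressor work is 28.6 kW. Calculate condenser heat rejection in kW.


Q_cond = Q_evap + W
Q_cond = 158.6 + 28.6
Q_cond = 187.2 kW

187.2


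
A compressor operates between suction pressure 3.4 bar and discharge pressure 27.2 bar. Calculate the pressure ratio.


PR = P_high / P_low
PR = 27.2 / 3.4
PR = 8.0

8.0


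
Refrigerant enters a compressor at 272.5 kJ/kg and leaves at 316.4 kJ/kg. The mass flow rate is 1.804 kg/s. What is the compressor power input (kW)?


dh = 316.4 - 272.5 = 43.9 kJ/kg
W = m_dot * dh = 1.804 * 43.9 = 79.2 kW

79.2


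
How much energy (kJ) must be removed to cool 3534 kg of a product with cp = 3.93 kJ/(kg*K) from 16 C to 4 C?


dT = 16 - (4) = 12 K
Q = m * cp * dT = 3534 * 3.93 * 12
Q = 166663 kJ

166663


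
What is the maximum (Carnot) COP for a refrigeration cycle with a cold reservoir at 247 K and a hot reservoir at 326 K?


dT = 326 - 247 = 79 K
COP_carnot = T_cold / dT = 247 / 79
COP_carnot = 3.127

3.127


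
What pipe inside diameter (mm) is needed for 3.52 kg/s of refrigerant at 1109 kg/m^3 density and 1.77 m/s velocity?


A = m_dot / (rho * v) = 3.52 / (1109 * 1.77) = 0.00179323766 m^2
d = sqrt(4*A/pi) * 1000
d = 47.8 mm

47.8


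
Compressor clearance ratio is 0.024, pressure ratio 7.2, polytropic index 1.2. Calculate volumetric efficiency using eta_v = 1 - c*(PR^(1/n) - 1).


PR^(1/n) = 7.2^(1/1.2) = 5.18135975
eta_v = 1 - 0.024 * (5.18135975 - 1)
eta_v = 0.8996

0.8996


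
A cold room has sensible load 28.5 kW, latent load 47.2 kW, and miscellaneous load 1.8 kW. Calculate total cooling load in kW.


Q_total = Q_s + Q_l + Q_misc
Q_total = 28.5 + 47.2 + 1.8
Q_total = 77.5 kW

77.5


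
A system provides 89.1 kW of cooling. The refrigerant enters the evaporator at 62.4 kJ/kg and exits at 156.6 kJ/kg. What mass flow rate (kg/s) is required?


dh = 156.6 - 62.4 = 94.2 kJ/kg
m_dot = Q / dh = 89.1 / 94.2 = 0.9459 kg/s

0.9459


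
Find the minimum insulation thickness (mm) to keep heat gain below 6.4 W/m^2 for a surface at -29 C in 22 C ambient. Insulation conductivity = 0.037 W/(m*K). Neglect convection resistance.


dT = 22 - (-29) = 51 K
thickness = k * dT / q_max * 1000
thickness = 0.037 * 51 / 6.4 * 1000
thickness = 294.8 mm

294.8


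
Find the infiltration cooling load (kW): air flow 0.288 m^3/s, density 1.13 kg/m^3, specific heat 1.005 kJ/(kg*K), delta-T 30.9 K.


Q = V_dot * rho * cp * dT
Q = 0.288 * 1.13 * 1.005 * 30.9
Q = 10.106 kW

10.106


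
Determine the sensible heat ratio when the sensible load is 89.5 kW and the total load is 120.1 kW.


SHR = Q_sensible / Q_total
SHR = 89.5 / 120.1
SHR = 0.745

0.745


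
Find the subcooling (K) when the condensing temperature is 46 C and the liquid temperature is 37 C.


Subcooling = T_cond - T_liquid
Subcooling = 46 - 37
Subcooling = 9 K

9


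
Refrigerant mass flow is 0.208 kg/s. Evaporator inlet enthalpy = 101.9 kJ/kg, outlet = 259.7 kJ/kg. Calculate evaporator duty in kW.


dh = 259.7 - 101.9 = 157.8 kJ/kg
Q_evap = m_dot * dh = 0.208 * 157.8
Q_evap = 32.82 kW

32.82


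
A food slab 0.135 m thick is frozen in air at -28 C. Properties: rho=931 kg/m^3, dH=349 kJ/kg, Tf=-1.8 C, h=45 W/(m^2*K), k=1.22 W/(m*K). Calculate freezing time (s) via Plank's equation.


dT = -1.8 - (-28) = 26.2 K
term1 = a/(2h) = 0.135/(2*45) = 0.0015
term2 = a^2/(8k) = 0.135^2/(8*1.22) = 0.001867315574
t = rho*dH*1000/dT * (term1 + term2)
t = 931*349*1000/26.2 * (0.0015 + 0.001867315574)
t = 41760 s

41760


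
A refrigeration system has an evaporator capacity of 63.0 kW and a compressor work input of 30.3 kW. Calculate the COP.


COP = Q_evap / W
COP = 63.0 / 30.3
COP = 2.079

2.079


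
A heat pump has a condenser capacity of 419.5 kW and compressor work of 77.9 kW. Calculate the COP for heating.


COP_hp = Q_cond / W
COP_hp = 419.5 / 77.9
COP_hp = 5.385

5.385


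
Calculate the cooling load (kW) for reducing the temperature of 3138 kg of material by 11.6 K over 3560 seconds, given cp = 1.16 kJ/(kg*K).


Q = m * cp * dT / t
Q = 3138 * 1.16 * 11.6 / 3560
Q = 11.861 kW

11.861


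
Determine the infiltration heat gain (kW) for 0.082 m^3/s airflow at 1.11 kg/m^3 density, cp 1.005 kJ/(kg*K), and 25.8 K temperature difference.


Q = V_dot * rho * cp * dT
Q = 0.082 * 1.11 * 1.005 * 25.8
Q = 2.36 kW

2.36


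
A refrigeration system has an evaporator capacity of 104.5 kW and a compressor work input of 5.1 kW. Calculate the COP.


COP = Q_evap / W
COP = 104.5 / 5.1
COP = 20.49

20.49


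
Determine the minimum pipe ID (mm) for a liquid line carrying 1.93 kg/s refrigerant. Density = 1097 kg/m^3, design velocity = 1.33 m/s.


A = m_dot / (rho * v) = 1.93 / (1097 * 1.33) = 0.001322814785 m^2
d = sqrt(4*A/pi) * 1000
d = 41.0 mm

41.0


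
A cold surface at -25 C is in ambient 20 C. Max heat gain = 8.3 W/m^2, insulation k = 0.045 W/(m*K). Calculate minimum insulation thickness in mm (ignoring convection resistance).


dT = 20 - (-25) = 45 K
thickness = k * dT / q_max * 1000
thickness = 0.045 * 45 / 8.3 * 1000
thickness = 244.0 mm

244.0


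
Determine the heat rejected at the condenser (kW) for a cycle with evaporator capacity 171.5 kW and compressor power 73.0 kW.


Q_cond = Q_evap + W
Q_cond = 171.5 + 73.0
Q_cond = 244.5 kW

244.5


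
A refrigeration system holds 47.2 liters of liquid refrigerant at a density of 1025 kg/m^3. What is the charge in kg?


Charge = V * rho / 1000
Charge = 47.2 * 1025 / 1000
Charge = 48.38 kg

48.38


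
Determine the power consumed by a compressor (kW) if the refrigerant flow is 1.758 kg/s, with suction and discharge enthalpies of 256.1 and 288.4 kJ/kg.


dh = 288.4 - 256.1 = 32.3 kJ/kg
W = m_dot * dh = 1.758 * 32.3 = 56.78 kW

56.78


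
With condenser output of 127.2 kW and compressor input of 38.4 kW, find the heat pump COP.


COP_hp = Q_cond / W
COP_hp = 127.2 / 38.4
COP_hp = 3.313

3.313


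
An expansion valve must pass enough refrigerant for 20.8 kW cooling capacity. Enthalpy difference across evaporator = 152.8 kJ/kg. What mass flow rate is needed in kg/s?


m_dot = Q / dh
m_dot = 20.8 / 152.8
m_dot = 0.1361 kg/s

0.1361


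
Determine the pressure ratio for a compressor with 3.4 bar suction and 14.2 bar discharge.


PR = P_high / P_low
PR = 14.2 / 3.4
PR = 4.176

4.176


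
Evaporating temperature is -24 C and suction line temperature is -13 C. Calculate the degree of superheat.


Superheat = T_suction - T_evap
Superheat = -13 - (-24)
Superheat = 11 K

11


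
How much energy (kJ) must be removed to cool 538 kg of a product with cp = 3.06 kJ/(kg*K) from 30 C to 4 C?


dT = 30 - (4) = 26 K
Q = m * cp * dT = 538 * 3.06 * 26
Q = 42803 kJ

42803


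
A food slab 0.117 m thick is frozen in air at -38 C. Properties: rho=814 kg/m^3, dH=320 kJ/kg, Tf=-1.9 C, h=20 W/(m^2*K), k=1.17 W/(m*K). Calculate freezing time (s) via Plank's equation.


dT = -1.9 - (-38) = 36.1 K
term1 = a/(2h) = 0.117/(2*20) = 0.002925
term2 = a^2/(8k) = 0.117^2/(8*1.17) = 0.0014625
t = rho*dH*1000/dT * (term1 + term2)
t = 814*320*1000/36.1 * (0.002925 + 0.0014625)
t = 31658 s

31658


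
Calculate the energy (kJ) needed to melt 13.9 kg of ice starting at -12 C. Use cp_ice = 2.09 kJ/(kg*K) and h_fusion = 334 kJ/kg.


Sensible heat = cp * dT = 2.09 * 12 = 25.08 kJ/kg
Total per kg = 25.08 + 334 = 359.08 kJ/kg
Q = m * total = 13.9 * 359.08
Q = 4991.2 kJ

4991.2


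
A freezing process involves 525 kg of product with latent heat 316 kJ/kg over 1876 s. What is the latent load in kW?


Q_lat = m * h_fg / t
Q_lat = 525 * 316 / 1876
Q_lat = 88.43 kW

88.43


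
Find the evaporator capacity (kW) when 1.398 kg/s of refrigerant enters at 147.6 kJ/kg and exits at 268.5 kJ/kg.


dh = 268.5 - 147.6 = 120.9 kJ/kg
Q_evap = m_dot * dh = 1.398 * 120.9
Q_evap = 169.02 kW

169.02


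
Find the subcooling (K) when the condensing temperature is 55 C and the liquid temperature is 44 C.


Subcooling = T_cond - T_liquid
Subcooling = 55 - 44
Subcooling = 11 K

11


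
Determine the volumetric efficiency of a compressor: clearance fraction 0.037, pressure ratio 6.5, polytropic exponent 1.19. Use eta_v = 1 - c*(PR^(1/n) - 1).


PR^(1/n) = 6.5^(1/1.19) = 4.82081502
eta_v = 1 - 0.037 * (4.82081502 - 1)
eta_v = 0.8586

0.8586


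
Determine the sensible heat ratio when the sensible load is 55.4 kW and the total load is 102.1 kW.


SHR = Q_sensible / Q_total
SHR = 55.4 / 102.1
SHR = 0.543

0.543


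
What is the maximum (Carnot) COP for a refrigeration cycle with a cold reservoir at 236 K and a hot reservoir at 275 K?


dT = 275 - 236 = 39 K
COP_carnot = T_cold / dT = 236 / 39
COP_carnot = 6.051

6.051


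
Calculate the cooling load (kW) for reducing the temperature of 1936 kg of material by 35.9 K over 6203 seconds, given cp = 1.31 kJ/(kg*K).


Q = m * cp * dT / t
Q = 1936 * 1.31 * 35.9 / 6203
Q = 14.678 kW

14.678


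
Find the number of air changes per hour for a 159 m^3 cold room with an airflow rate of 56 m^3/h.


ACH = flow / volume
ACH = 56 / 159
ACH = 0.352

0.352


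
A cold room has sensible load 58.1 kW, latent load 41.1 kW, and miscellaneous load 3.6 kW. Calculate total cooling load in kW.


Q_total = Q_s + Q_l + Q_misc
Q_total = 58.1 + 41.1 + 3.6
Q_total = 102.8 kW

102.8


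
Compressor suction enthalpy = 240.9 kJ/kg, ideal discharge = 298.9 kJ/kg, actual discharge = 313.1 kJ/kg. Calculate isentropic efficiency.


dh_ideal = 298.9 - 240.9 = 58.0 kJ/kg
dh_actual = 313.1 - 240.9 = 72.2 kJ/kg
eta_s = dh_ideal / dh_actual = 58.0 / 72.2
eta_s = 0.8033

0.8033


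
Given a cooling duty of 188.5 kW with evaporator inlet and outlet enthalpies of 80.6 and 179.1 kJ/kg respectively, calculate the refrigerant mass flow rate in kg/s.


dh = 179.1 - 80.6 = 98.5 kJ/kg
m_dot = Q / dh = 188.5 / 98.5 = 1.9137 kg/s

1.9137


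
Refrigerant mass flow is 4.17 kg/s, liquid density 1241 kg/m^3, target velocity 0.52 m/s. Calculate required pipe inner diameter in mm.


A = m_dot / (rho * v) = 4.17 / (1241 * 0.52) = 0.00646191037 m^2
d = sqrt(4*A/pi) * 1000
d = 90.7 mm

90.7


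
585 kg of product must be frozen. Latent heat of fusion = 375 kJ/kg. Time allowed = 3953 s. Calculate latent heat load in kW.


Q_lat = m * h_fg / t
Q_lat = 585 * 375 / 3953
Q_lat = 55.5 kW

55.5


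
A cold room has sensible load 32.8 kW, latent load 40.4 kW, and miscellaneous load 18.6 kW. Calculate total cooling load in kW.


Q_total = Q_s + Q_l + Q_misc
Q_total = 32.8 + 40.4 + 18.6
Q_total = 91.8 kW

91.8


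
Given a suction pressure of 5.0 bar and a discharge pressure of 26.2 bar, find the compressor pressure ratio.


PR = P_high / P_low
PR = 26.2 / 5.0
PR = 5.24

5.24


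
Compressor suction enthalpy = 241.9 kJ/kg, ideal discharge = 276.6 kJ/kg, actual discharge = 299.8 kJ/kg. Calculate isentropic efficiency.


dh_ideal = 276.6 - 241.9 = 34.7 kJ/kg
dh_actual = 299.8 - 241.9 = 57.9 kJ/kg
eta_s = dh_ideal / dh_actual = 34.7 / 57.9
eta_s = 0.5993

0.5993


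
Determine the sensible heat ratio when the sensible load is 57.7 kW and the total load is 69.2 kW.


SHR = Q_sensible / Q_total
SHR = 57.7 / 69.2
SHR = 0.834

0.834


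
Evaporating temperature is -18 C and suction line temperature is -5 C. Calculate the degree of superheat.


Superheat = T_suction - T_evap
Superheat = -5 - (-18)
Superheat = 13 K

13


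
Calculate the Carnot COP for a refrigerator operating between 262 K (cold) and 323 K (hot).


dT = 323 - 262 = 61 K
COP_carnot = T_cold / dT = 262 / 61
COP_carnot = 4.295

4.295


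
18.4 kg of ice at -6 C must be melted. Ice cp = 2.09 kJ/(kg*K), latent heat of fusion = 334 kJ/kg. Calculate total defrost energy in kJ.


Sensible heat = cp * dT = 2.09 * 6 = 12.54 kJ/kg
Total per kg = 12.54 + 334 = 346.54 kJ/kg
Q = m * total = 18.4 * 346.54
Q = 6376.3 kJ

6376.3


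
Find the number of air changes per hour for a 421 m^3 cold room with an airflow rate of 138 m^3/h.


ACH = flow / volume
ACH = 138 / 421
ACH = 0.328

0.328


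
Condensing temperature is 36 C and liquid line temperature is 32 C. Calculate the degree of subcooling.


Subcooling = T_cond - T_liquid
Subcooling = 36 - 32
Subcooling = 4 K

4


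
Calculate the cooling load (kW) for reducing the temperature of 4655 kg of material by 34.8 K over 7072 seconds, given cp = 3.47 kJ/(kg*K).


Q = m * cp * dT / t
Q = 4655 * 3.47 * 34.8 / 7072
Q = 79.485 kW

79.485


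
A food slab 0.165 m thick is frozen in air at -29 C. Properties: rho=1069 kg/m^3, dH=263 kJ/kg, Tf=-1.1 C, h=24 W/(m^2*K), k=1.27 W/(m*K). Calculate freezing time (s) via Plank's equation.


dT = -1.1 - (-29) = 27.9 K
term1 = a/(2h) = 0.165/(2*24) = 0.0034375
term2 = a^2/(8k) = 0.165^2/(8*1.27) = 0.002679625984
t = rho*dH*1000/dT * (term1 + term2)
t = 1069*263*1000/27.9 * (0.0034375 + 0.002679625984)
t = 61642 s

61642


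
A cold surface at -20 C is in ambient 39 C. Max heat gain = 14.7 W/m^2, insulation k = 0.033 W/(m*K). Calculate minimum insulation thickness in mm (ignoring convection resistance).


dT = 39 - (-20) = 59 K
thickness = k * dT / q_max * 1000
thickness = 0.033 * 59 / 14.7 * 1000
thickness = 132.4 mm

132.4


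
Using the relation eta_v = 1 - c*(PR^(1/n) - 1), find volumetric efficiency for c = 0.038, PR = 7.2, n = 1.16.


PR^(1/n) = 7.2^(1/1.16) = 5.4837764
eta_v = 1 - 0.038 * (5.4837764 - 1)
eta_v = 0.8296

0.8296


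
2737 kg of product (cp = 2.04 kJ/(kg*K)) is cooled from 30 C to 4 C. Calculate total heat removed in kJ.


dT = 30 - (4) = 26 K
Q = m * cp * dT = 2737 * 2.04 * 26
Q = 145170 kJ

145170


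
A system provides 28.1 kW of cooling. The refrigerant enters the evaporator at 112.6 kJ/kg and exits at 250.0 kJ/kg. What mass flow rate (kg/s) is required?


dh = 250.0 - 112.6 = 137.4 kJ/kg
m_dot = Q / dh = 28.1 / 137.4 = 0.2045 kg/s

0.2045


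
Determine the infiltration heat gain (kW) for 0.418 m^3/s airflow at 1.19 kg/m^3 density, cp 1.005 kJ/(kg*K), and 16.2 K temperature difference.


Q = V_dot * rho * cp * dT
Q = 0.418 * 1.19 * 1.005 * 16.2
Q = 8.098 kW

8.098


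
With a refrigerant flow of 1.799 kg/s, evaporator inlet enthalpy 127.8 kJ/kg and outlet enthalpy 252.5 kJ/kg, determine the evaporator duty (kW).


dh = 252.5 - 127.8 = 124.7 kJ/kg
Q_evap = m_dot * dh = 1.799 * 124.7
Q_evap = 224.34 kW

224.34


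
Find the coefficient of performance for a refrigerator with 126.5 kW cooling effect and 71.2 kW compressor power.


COP = Q_evap / W
COP = 126.5 / 71.2
COP = 1.777

1.777


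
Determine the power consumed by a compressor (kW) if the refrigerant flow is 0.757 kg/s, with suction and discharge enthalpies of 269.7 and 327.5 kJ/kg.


dh = 327.5 - 269.7 = 57.8 kJ/kg
W = m_dot * dh = 0.757 * 57.8 = 43.75 kW

43.75


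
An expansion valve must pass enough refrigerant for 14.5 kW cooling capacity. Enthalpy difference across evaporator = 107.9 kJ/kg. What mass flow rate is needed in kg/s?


m_dot = Q / dh
m_dot = 14.5 / 107.9
m_dot = 0.1344 kg/s

0.1344


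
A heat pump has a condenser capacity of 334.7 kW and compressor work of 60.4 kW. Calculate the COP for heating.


COP_hp = Q_cond / W
COP_hp = 334.7 / 60.4
COP_hp = 5.541

5.541


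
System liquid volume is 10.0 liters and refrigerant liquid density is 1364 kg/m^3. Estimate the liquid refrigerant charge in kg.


Charge = V * rho / 1000
Charge = 10.0 * 1364 / 1000
Charge = 13.64 kg

13.64


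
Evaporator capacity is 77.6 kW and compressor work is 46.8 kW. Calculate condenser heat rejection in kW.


Q_cond = Q_evap + W
Q_cond = 77.6 + 46.8
Q_cond = 124.4 kW

124.4


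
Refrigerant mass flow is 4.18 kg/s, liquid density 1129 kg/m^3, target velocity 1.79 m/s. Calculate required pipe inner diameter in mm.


A = m_dot / (rho * v) = 4.18 / (1129 * 1.79) = 0.002068375138 m^2
d = sqrt(4*A/pi) * 1000
d = 51.3 mm

51.3


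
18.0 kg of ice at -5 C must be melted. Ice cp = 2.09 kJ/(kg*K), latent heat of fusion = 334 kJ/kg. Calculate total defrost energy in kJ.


Sensible heat = cp * dT = 2.09 * 5 = 10.45 kJ/kg
Total per kg = 10.45 + 334 = 344.45 kJ/kg
Q = m * total = 18.0 * 344.45
Q = 6200.1 kJ

6200.1


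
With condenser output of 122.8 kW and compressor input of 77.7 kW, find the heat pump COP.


COP_hp = Q_cond / W
COP_hp = 122.8 / 77.7
COP_hp = 1.58

1.58


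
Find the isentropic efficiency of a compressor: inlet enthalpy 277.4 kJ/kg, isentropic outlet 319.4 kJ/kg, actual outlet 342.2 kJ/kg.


dh_ideal = 319.4 - 277.4 = 42.0 kJ/kg
dh_actual = 342.2 - 277.4 = 64.8 kJ/kg
eta_s = dh_ideal / dh_actual = 42.0 / 64.8
eta_s = 0.6481

0.6481


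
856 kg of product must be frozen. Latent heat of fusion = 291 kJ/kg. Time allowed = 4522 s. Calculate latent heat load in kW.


Q_lat = m * h_fg / t
Q_lat = 856 * 291 / 4522
Q_lat = 55.09 kW

55.09


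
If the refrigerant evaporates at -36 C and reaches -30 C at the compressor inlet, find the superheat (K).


Superheat = T_suction - T_evap
Superheat = -30 - (-36)
Superheat = 6 K

6


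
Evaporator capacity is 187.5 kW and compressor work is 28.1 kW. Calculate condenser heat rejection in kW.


Q_cond = Q_evap + W
Q_cond = 187.5 + 28.1
Q_cond = 215.6 kW

215.6


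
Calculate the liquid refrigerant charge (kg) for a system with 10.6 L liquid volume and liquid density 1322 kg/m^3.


Charge = V * rho / 1000
Charge = 10.6 * 1322 / 1000
Charge = 14.01 kg

14.01


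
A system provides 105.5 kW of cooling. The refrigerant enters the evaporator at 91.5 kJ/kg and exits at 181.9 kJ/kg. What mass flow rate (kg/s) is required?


dh = 181.9 - 91.5 = 90.4 kJ/kg
m_dot = Q / dh = 105.5 / 90.4 = 1.167 kg/s

1.167


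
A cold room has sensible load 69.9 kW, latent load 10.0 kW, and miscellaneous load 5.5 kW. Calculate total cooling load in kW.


Q_total = Q_s + Q_l + Q_misc
Q_total = 69.9 + 10.0 + 5.5
Q_total = 85.4 kW

85.4


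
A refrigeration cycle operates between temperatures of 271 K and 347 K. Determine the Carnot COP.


dT = 347 - 271 = 76 K
COP_carnot = T_cold / dT = 271 / 76
COP_carnot = 3.566

3.566


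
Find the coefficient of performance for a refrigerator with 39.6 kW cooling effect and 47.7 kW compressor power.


COP = Q_evap / W
COP = 39.6 / 47.7
COP = 0.83

0.83


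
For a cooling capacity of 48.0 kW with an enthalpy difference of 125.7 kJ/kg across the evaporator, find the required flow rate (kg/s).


m_dot = Q / dh
m_dot = 48.0 / 125.7
m_dot = 0.3819 kg/s

0.3819


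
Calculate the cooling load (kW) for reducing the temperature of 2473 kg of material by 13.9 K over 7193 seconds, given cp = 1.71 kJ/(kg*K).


Q = m * cp * dT / t
Q = 2473 * 1.71 * 13.9 / 7193
Q = 8.172 kW

8.172


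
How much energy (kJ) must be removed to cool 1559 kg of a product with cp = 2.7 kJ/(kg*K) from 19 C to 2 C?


dT = 19 - (2) = 17 K
Q = m * cp * dT = 1559 * 2.7 * 17
Q = 71558 kJ

71558


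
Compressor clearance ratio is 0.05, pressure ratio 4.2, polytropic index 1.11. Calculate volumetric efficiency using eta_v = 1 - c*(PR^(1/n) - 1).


PR^(1/n) = 4.2^(1/1.11) = 3.64322377
eta_v = 1 - 0.05 * (3.64322377 - 1)
eta_v = 0.8678

0.8678


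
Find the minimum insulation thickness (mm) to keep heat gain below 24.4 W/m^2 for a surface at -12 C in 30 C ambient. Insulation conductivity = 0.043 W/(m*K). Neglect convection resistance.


dT = 30 - (-12) = 42 K
thickness = k * dT / q_max * 1000
thickness = 0.043 * 42 / 24.4 * 1000
thickness = 74.0 mm

74.0


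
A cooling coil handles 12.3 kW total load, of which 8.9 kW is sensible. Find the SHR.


SHR = Q_sensible / Q_total
SHR = 8.9 / 12.3
SHR = 0.724

0.724


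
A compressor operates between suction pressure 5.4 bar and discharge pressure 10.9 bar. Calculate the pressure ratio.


PR = P_high / P_low
PR = 10.9 / 5.4
PR = 2.019

2.019


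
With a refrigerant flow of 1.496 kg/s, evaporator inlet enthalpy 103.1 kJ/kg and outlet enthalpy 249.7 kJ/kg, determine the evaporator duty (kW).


dh = 249.7 - 103.1 = 146.6 kJ/kg
Q_evap = m_dot * dh = 1.496 * 146.6
Q_evap = 219.31 kW

219.31


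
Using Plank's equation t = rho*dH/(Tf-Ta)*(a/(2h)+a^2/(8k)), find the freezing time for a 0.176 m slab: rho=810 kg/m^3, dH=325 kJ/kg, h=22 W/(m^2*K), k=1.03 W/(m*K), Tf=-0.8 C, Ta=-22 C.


dT = -0.8 - (-22) = 21.2 K
term1 = a/(2h) = 0.176/(2*22) = 0.004
term2 = a^2/(8k) = 0.176^2/(8*1.03) = 0.003759223301
t = rho*dH*1000/dT * (term1 + term2)
t = 810*325*1000/21.2 * (0.004 + 0.003759223301)
t = 96350 s

96350


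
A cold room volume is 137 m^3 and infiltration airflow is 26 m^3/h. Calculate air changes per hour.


ACH = flow / volume
ACH = 26 / 137
ACH = 0.19

0.19


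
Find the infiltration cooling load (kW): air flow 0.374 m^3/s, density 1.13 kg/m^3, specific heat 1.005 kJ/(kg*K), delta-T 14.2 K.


Q = V_dot * rho * cp * dT
Q = 0.374 * 1.13 * 1.005 * 14.2
Q = 6.031 kW

6.031


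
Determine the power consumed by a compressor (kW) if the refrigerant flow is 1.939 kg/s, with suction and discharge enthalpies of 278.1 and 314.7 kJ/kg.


dh = 314.7 - 278.1 = 36.6 kJ/kg
W = m_dot * dh = 1.939 * 36.6 = 70.97 kW

70.97


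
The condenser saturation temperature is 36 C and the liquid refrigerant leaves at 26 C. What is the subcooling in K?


Subcooling = T_cond - T_liquid
Subcooling = 36 - 26
Subcooling = 10 K

10


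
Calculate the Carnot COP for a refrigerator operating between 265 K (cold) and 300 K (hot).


dT = 300 - 265 = 35 K
COP_carnot = T_cold / dT = 265 / 35
COP_carnot = 7.571

7.571


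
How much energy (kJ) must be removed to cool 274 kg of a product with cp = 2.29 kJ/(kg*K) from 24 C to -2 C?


dT = 24 - (-2) = 26 K
Q = m * cp * dT = 274 * 2.29 * 26
Q = 16314 kJ

16314


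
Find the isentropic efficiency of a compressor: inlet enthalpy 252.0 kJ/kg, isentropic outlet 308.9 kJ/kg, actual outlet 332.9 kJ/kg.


dh_ideal = 308.9 - 252.0 = 56.9 kJ/kg
dh_actual = 332.9 - 252.0 = 80.9 kJ/kg
eta_s = dh_ideal / dh_actual = 56.9 / 80.9
eta_s = 0.7033

0.7033


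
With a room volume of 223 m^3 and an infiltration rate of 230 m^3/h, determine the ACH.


ACH = flow / volume
ACH = 230 / 223
ACH = 1.031

1.031


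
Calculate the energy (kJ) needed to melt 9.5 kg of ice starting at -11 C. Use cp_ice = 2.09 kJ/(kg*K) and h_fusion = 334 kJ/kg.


Sensible heat = cp * dT = 2.09 * 11 = 22.99 kJ/kg
Total per kg = 22.99 + 334 = 356.99 kJ/kg
Q = m * total = 9.5 * 356.99
Q = 3391.4 kJ

3391.4


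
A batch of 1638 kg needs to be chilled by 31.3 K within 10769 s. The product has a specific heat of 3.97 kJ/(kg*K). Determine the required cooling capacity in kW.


Q = m * cp * dT / t
Q = 1638 * 3.97 * 31.3 / 10769
Q = 18.901 kW

18.901


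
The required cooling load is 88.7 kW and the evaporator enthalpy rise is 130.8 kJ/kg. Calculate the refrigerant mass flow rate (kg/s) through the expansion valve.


m_dot = Q / dh
m_dot = 88.7 / 130.8
m_dot = 0.6781 kg/s

0.6781


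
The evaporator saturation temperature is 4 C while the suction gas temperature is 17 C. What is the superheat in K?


Superheat = T_suction - T_evap
Superheat = 17 - (4)
Superheat = 13 K

13


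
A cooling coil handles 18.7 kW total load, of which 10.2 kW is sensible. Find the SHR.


SHR = Q_sensible / Q_total
SHR = 10.2 / 18.7
SHR = 0.545

0.545


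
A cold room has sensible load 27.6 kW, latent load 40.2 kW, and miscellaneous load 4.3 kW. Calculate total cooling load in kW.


Q_total = Q_s + Q_l + Q_misc
Q_total = 27.6 + 40.2 + 4.3
Q_total = 72.1 kW

72.1


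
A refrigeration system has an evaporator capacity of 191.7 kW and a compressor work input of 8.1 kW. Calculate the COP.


COP = Q_evap / W
COP = 191.7 / 8.1
COP = 23.667

23.667


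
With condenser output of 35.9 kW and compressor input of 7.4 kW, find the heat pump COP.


COP_hp = Q_cond / W
COP_hp = 35.9 / 7.4
COP_hp = 4.851

4.851


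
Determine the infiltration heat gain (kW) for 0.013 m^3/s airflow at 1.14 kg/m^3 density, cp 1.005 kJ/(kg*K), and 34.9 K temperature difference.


Q = V_dot * rho * cp * dT
Q = 0.013 * 1.14 * 1.005 * 34.9
Q = 0.52 kW

0.52


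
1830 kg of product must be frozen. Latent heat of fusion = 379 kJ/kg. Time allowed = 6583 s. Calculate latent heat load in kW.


Q_lat = m * h_fg / t
Q_lat = 1830 * 379 / 6583
Q_lat = 105.36 kW

105.36


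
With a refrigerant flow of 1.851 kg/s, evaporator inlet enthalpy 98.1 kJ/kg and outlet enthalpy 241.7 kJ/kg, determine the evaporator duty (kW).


dh = 241.7 - 98.1 = 143.6 kJ/kg
Q_evap = m_dot * dh = 1.851 * 143.6
Q_evap = 265.8 kW

265.8


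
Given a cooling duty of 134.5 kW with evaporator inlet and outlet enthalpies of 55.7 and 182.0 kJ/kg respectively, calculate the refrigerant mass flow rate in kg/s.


dh = 182.0 - 55.7 = 126.3 kJ/kg
m_dot = Q / dh = 134.5 / 126.3 = 1.0649 kg/s

1.0649


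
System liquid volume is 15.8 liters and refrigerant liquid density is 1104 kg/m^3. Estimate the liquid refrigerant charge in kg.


Charge = V * rho / 1000
Charge = 15.8 * 1104 / 1000
Charge = 17.44 kg

17.44


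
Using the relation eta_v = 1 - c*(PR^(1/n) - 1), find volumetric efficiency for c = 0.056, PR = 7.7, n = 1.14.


PR^(1/n) = 7.7^(1/1.14) = 5.9927125
eta_v = 1 - 0.056 * (5.9927125 - 1)
eta_v = 0.7204

0.7204


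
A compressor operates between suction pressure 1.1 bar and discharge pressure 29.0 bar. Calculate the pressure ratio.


PR = P_high / P_low
PR = 29.0 / 1.1
PR = 26.364

26.364


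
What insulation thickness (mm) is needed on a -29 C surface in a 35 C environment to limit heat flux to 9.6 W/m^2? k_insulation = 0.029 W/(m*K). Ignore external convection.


dT = 35 - (-29) = 64 K
thickness = k * dT / q_max * 1000
thickness = 0.029 * 64 / 9.6 * 1000
thickness = 193.3 mm

193.3


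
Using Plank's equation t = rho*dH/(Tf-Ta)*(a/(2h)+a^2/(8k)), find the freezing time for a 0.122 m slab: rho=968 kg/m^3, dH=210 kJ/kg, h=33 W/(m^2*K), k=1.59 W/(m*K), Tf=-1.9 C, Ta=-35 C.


dT = -1.9 - (-35) = 33.1 K
term1 = a/(2h) = 0.122/(2*33) = 0.001848484848
term2 = a^2/(8k) = 0.122^2/(8*1.59) = 0.001170125786
t = rho*dH*1000/dT * (term1 + term2)
t = 968*210*1000/33.1 * (0.001848484848 + 0.001170125786)
t = 18538 s

18538


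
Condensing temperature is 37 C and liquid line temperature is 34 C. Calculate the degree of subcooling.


Subcooling = T_cond - T_liquid
Subcooling = 37 - 34
Subcooling = 3 K

3


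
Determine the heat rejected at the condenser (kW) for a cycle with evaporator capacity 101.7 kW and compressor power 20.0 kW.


Q_cond = Q_evap + W
Q_cond = 101.7 + 20.0
Q_cond = 121.7 kW

121.7


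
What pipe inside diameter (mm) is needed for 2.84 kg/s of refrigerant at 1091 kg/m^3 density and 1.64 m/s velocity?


A = m_dot / (rho * v) = 2.84 / (1091 * 1.64) = 0.001587266102 m^2
d = sqrt(4*A/pi) * 1000
d = 45.0 mm

45.0


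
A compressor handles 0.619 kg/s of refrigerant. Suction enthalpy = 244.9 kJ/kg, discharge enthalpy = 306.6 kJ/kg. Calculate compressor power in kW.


dh = 306.6 - 244.9 = 61.7 kJ/kg
W = m_dot * dh = 0.619 * 61.7 = 38.19 kW

38.19


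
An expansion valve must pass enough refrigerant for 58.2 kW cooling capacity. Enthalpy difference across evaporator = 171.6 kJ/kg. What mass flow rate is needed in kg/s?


m_dot = Q / dh
m_dot = 58.2 / 171.6
m_dot = 0.3392 kg/s

0.3392


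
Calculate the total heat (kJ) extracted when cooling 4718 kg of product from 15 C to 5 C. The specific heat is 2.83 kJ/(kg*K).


dT = 15 - (5) = 10 K
Q = m * cp * dT = 4718 * 2.83 * 10
Q = 133519 kJ

133519


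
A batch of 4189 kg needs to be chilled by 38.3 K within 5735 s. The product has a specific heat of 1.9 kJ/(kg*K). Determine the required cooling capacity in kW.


Q = m * cp * dT / t
Q = 4189 * 1.9 * 38.3 / 5735
Q = 53.153 kW

53.153


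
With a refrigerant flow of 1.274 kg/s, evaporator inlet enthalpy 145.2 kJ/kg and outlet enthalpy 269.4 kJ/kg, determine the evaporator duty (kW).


dh = 269.4 - 145.2 = 124.2 kJ/kg
Q_evap = m_dot * dh = 1.274 * 124.2
Q_evap = 158.23 kW

158.23


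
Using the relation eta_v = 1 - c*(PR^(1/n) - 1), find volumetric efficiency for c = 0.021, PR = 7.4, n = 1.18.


PR^(1/n) = 7.4^(1/1.18) = 5.4530195
eta_v = 1 - 0.021 * (5.4530195 - 1)
eta_v = 0.9065

0.9065


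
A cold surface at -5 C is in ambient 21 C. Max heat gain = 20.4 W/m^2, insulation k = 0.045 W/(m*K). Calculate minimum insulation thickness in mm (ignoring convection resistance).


dT = 21 - (-5) = 26 K
thickness = k * dT / q_max * 1000
thickness = 0.045 * 26 / 20.4 * 1000
thickness = 57.4 mm

57.4


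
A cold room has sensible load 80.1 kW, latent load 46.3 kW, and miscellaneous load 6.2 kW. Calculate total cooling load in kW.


Q_total = Q_s + Q_l + Q_misc
Q_total = 80.1 + 46.3 + 6.2
Q_total = 132.6 kW

132.6


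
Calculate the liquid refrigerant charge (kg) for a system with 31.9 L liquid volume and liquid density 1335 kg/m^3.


Charge = V * rho / 1000
Charge = 31.9 * 1335 / 1000
Charge = 42.59 kg

42.59


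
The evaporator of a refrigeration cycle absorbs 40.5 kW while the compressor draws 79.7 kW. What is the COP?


COP = Q_evap / W
COP = 40.5 / 79.7
COP = 0.508

0.508


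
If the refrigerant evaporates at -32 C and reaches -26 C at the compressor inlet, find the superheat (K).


Superheat = T_suction - T_evap
Superheat = -26 - (-32)
Superheat = 6 K

6


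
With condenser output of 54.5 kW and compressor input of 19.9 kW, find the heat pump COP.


COP_hp = Q_cond / W
COP_hp = 54.5 / 19.9
COP_hp = 2.739

2.739


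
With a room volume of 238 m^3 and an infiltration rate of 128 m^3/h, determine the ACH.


ACH = flow / volume
ACH = 128 / 238
ACH = 0.538

0.538


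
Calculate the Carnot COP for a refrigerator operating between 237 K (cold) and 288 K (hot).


dT = 288 - 237 = 51 K
COP_carnot = T_cold / dT = 237 / 51
COP_carnot = 4.647

4.647


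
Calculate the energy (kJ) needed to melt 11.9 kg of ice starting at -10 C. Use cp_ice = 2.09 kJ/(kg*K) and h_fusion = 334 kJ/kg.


Sensible heat = cp * dT = 2.09 * 10 = 20.9 kJ/kg
Total per kg = 20.9 + 334 = 354.9 kJ/kg
Q = m * total = 11.9 * 354.9
Q = 4223.3 kJ

4223.3


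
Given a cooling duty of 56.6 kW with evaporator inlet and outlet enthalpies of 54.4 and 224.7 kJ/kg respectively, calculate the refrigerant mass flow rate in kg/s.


dh = 224.7 - 54.4 = 170.3 kJ/kg
m_dot = Q / dh = 56.6 / 170.3 = 0.3324 kg/s

0.3324


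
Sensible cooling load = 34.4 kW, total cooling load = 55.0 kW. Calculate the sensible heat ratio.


SHR = Q_sensible / Q_total
SHR = 34.4 / 55.0
SHR = 0.625

0.625


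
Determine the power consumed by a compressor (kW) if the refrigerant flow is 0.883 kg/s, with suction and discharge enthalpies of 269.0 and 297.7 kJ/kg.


dh = 297.7 - 269.0 = 28.7 kJ/kg
W = m_dot * dh = 0.883 * 28.7 = 25.34 kW

25.34


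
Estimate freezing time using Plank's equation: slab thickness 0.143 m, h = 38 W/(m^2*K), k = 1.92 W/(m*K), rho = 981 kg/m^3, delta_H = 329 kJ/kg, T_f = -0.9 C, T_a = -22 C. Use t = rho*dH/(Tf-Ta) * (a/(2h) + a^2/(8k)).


dT = -0.9 - (-22) = 21.1 K
term1 = a/(2h) = 0.143/(2*38) = 0.001881578947
term2 = a^2/(8k) = 0.143^2/(8*1.92) = 0.001331315104
t = rho*dH*1000/dT * (term1 + term2)
t = 981*329*1000/21.1 * (0.001881578947 + 0.001331315104)
t = 49145 s

49145
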